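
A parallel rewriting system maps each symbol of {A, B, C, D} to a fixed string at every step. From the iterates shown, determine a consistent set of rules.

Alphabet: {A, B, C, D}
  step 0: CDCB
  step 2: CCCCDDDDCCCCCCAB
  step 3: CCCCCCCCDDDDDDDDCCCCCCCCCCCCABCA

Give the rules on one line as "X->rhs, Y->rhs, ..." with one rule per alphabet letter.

  step 2 ⇒ step 3: CCCCDDDDCCCCCCAB ⇒ CC·CC·CC·CC·DD·DD·DD·DD·CC·CC·CC·CC·CC·CC·AB·CA
    A ↦ AB
    B ↦ CA
    C ↦ CC
    D ↦ DD

A->AB, B->CA, C->CC, D->DD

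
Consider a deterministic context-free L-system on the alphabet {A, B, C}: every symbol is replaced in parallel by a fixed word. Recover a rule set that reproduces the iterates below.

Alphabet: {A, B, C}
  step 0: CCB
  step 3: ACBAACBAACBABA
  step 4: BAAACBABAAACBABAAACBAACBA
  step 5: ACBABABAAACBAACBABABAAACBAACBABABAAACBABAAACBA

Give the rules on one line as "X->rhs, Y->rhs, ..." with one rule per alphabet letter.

A->BA, B->AC, C->A

  step 4 ⇒ step 5: BAAACBABAAACBABAAACBAACBA ⇒ AC·BA·BA·BA·A·AC·BA·AC·BA·BA·BA·A·AC·BA·AC·BA·BA·BA·A·AC·BA·BA·A·AC·BA
    A ↦ BA
    B ↦ AC
    C ↦ A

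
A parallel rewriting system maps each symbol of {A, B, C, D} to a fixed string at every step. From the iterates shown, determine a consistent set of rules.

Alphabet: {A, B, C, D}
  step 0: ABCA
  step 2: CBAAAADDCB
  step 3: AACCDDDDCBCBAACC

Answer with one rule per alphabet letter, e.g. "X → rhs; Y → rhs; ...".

  step 2 ⇒ step 3: CBAAAADDCB ⇒ AA·CC·D·D·D·D·CB·CB·AA·CC
    A ↦ D
    B ↦ CC
    C ↦ AA
    D ↦ CB

A->D, B->CC, C->AA, D->CB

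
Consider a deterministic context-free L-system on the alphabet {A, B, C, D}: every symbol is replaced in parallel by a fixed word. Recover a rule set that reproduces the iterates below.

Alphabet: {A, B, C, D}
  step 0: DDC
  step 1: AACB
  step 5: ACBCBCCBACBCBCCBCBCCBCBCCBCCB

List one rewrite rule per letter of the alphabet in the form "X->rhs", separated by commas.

A->DC, B->C, C->CB, D->A

  step 0 ⇒ step 1: DDC ⇒ A·A·CB
    C ↦ CB
    D ↦ A
    A ↦ DC  (constrained at step 1)
    B ↦ C  (constrained at step 1)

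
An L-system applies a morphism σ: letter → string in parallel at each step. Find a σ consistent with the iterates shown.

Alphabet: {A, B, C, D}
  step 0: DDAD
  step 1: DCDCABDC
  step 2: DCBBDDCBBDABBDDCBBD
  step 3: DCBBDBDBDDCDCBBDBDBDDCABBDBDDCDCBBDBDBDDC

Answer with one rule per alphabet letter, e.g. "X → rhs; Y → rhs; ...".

A->AB, B->BD, C->BBD, D->DC

  step 2 ⇒ step 3: DCBBDDCBBDABBDDCBBD ⇒ DC·BBD·BD·BD·DC·DC·BBD·BD·BD·DC·AB·BD·BD·DC·DC·BBD·BD·BD·DC
    A ↦ AB
    B ↦ BD
    C ↦ BBD
    D ↦ DC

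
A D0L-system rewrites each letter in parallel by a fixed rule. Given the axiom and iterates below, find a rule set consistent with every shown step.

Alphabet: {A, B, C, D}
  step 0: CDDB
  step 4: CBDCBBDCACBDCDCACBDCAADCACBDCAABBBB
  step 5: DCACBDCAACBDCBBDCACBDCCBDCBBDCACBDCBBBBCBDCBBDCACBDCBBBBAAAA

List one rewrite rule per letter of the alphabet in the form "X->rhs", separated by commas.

A->BB, B->A, C->DC, D->CB

  step 4 ⇒ step 5: CBDCBBDCACBDCDCACBDCAADCACBDCAABBBB ⇒ DC·A·CB·DC·A·A·CB·DC·BB·DC·A·CB·DC·CB·DC·BB·DC·A·CB·DC·BB·BB·CB·DC·BB·DC·A·CB·DC·BB·BB·A·A·A·A
    A ↦ BB
    B ↦ A
    C ↦ DC
    D ↦ CB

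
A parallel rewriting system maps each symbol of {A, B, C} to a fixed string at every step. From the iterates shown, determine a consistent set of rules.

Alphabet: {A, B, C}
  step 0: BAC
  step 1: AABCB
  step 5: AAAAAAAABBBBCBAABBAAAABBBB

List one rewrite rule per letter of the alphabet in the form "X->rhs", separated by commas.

  step 0 ⇒ step 1: BAC ⇒ AA·B·CB
    A ↦ B
    B ↦ AA
    C ↦ CB

A->B, B->AA, C->CB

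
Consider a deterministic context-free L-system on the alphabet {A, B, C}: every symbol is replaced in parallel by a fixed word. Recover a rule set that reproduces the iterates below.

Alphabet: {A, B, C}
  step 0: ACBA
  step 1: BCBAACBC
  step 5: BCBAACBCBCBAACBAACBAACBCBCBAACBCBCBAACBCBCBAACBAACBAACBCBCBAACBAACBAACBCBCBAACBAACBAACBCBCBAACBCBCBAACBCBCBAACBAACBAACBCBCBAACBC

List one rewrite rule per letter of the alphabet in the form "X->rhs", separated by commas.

A->BC, B->AC, C->BA

  step 0 ⇒ step 1: ACBA ⇒ BC·BA·AC·BC
    A ↦ BC
    B ↦ AC
    C ↦ BA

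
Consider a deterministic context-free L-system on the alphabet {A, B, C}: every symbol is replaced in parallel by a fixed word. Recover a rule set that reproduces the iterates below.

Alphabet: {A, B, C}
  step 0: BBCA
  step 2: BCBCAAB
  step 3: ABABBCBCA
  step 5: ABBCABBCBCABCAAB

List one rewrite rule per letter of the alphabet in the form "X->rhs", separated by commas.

A->BC, B->A, C->B

  step 2 ⇒ step 3: BCBCAAB ⇒ A·B·A·B·BC·BC·A
    A ↦ BC
    B ↦ A
    C ↦ B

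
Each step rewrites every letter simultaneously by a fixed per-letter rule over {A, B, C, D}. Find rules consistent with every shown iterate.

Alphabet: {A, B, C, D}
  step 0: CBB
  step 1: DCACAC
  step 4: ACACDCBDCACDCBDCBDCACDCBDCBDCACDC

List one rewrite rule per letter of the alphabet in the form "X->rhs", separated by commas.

A->B, B->AC, C->DC, D->AC

  step 0 ⇒ step 1: CBB ⇒ DC·AC·AC
    B ↦ AC
    C ↦ DC
    A ↦ B  (constrained at step 1)
    D ↦ AC  (constrained at step 1)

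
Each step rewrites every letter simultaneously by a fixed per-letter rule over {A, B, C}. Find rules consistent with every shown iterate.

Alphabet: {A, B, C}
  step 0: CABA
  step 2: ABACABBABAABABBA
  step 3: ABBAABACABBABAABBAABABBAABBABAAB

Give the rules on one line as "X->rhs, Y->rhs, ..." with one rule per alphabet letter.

  step 2 ⇒ step 3: ABACABBABAABABBA ⇒ AB·BA·AB·AC·AB·BA·BA·AB·BA·AB·AB·BA·AB·BA·BA·AB
    A ↦ AB
    B ↦ BA
    C ↦ AC

A->AB, B->BA, C->AC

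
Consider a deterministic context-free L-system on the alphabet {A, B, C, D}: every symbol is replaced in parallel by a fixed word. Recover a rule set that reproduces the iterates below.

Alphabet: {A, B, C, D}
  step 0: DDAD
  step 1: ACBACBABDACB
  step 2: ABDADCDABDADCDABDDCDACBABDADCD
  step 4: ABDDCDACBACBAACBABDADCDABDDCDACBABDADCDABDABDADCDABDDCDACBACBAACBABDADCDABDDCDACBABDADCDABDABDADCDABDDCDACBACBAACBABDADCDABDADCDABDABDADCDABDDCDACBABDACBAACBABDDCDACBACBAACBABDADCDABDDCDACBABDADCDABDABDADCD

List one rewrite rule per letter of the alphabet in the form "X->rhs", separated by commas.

A->ABD, B->DCD, C->A, D->ACB

  step 1 ⇒ step 2: ACBACBABDACB ⇒ ABD·A·DCD·ABD·A·DCD·ABD·DCD·ACB·ABD·A·DCD
    A ↦ ABD
    B ↦ DCD
    C ↦ A
    D ↦ ACB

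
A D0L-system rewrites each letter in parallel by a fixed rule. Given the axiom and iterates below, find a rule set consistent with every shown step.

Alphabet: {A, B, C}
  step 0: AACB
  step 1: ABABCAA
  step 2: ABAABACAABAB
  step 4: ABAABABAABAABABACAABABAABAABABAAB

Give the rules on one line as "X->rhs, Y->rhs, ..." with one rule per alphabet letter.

  step 1 ⇒ step 2: ABABCAA ⇒ AB·A·AB·A·CA·AB·AB
    A ↦ AB
    B ↦ A
    C ↦ CA

A->AB, B->A, C->CA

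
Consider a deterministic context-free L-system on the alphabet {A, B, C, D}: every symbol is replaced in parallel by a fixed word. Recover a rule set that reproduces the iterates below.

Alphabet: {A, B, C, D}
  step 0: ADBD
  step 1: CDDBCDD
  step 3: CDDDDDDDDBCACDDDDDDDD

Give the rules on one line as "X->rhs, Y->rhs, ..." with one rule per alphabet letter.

A->C, B->BC, C->A, D->DD

  step 0 ⇒ step 1: ADBD ⇒ C·DD·BC·DD
    A ↦ C
    B ↦ BC
    D ↦ DD
    C ↦ A  (constrained at step 1)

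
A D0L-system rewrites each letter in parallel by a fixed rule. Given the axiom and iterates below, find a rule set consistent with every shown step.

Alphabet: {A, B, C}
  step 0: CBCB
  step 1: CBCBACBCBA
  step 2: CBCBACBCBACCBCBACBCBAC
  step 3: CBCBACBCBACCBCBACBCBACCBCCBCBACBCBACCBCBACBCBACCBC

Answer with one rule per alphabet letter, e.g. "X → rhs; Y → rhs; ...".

  step 2 ⇒ step 3: CBCBACBCBACCBCBACBCBAC ⇒ CBC·BA·CBC·BA·C·CBC·BA·CBC·BA·C·CBC·CBC·BA·CBC·BA·C·CBC·BA·CBC·BA·C·CBC
    A ↦ C
    B ↦ BA
    C ↦ CBC

A->C, B->BA, C->CBC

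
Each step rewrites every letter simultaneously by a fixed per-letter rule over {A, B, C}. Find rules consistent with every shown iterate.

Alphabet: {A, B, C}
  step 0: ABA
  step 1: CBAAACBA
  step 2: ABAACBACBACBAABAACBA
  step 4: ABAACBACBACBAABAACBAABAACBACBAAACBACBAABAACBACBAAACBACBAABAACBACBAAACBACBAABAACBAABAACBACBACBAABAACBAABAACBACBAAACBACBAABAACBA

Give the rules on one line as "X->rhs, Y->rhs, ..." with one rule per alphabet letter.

A->CBA, B->AA, C->AB

  step 1 ⇒ step 2: CBAAACBA ⇒ AB·AA·CBA·CBA·CBA·AB·AA·CBA
    A ↦ CBA
    B ↦ AA
    C ↦ AB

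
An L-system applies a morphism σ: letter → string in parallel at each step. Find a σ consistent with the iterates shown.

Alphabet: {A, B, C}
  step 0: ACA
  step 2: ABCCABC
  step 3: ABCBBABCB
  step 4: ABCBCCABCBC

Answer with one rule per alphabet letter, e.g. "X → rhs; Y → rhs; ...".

A->AB, B->C, C->B

  step 3 ⇒ step 4: ABCBBABCB ⇒ AB·C·B·C·C·AB·C·B·C
    A ↦ AB
    B ↦ C
    C ↦ B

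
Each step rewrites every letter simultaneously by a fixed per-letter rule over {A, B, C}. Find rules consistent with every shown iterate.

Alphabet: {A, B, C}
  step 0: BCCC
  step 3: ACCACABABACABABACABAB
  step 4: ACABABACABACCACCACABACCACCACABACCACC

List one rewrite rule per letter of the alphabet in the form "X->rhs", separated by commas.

  step 3 ⇒ step 4: ACCACABABACABABACABAB ⇒ AC·AB·AB·AC·AB·AC·C·AC·C·AC·AB·AC·C·AC·C·AC·AB·AC·C·AC·C
    A ↦ AC
    B ↦ C
    C ↦ AB

A->AC, B->C, C->AB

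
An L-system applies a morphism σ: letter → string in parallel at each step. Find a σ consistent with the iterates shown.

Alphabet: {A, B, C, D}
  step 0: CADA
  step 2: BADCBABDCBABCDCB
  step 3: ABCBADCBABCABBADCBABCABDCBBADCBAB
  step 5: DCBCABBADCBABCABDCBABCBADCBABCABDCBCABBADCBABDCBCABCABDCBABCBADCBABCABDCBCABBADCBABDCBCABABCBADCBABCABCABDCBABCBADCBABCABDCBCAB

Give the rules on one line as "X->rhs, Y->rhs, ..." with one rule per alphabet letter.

  step 2 ⇒ step 3: BADCBABDCBABCDCB ⇒ AB·C·BA·DCB·AB·C·AB·BA·DCB·AB·C·AB·DCB·BA·DCB·AB
    A ↦ C
    B ↦ AB
    C ↦ DCB
    D ↦ BA

A->C, B->AB, C->DCB, D->BA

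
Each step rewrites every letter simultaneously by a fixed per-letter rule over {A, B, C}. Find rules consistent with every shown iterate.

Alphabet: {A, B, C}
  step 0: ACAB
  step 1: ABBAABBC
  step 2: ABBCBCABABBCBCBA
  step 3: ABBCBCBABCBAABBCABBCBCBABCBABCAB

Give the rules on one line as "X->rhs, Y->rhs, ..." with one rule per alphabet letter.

  step 2 ⇒ step 3: ABBCBCABABBCBCBA ⇒ AB·BC·BC·BA·BC·BA·AB·BC·AB·BC·BC·BA·BC·BA·BC·AB
    A ↦ AB
    B ↦ BC
    C ↦ BA

A->AB, B->BC, C->BA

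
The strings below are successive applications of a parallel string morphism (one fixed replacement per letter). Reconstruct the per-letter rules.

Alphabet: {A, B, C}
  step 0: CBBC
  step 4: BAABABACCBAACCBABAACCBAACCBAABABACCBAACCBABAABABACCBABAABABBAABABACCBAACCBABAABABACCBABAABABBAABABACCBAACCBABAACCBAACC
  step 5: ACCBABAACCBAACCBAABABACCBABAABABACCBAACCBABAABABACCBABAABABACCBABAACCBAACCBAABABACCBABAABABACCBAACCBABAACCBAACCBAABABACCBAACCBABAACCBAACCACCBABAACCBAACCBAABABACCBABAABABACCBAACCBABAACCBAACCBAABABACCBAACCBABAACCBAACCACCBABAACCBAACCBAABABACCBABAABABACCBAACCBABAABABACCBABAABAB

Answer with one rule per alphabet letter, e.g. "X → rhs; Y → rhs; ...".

  step 4 ⇒ step 5: BAABABACCBAACCBABAACCBAACCBAABABACCBAACCBABAABABACCBABAABABBAABABACCBAACCBABAABABACCBABAABABBAABABACCBAACCBABAACCBAACC ⇒ ACC·BA·BA·ACC·BA·ACC·BA·AB·AB·ACC·BA·BA·AB·AB·ACC·BA·ACC·BA·BA·AB·AB·ACC·BA·BA·AB·AB·ACC·BA·BA·ACC·BA·ACC·BA·AB·AB·ACC·BA·BA·AB·AB·ACC·BA·ACC·BA·BA·ACC·BA·ACC·BA·AB·AB·ACC·BA·ACC·BA·BA·ACC·BA·ACC·ACC·BA·BA·ACC·BA·ACC·BA·AB·AB·ACC·BA·BA·AB·AB·ACC·BA·ACC·BA·BA·ACC·BA·ACC·BA·AB·AB·ACC·BA·ACC·BA·BA·ACC·BA·ACC·ACC·BA·BA·ACC·BA·ACC·BA·AB·AB·ACC·BA·BA·AB·AB·ACC·BA·ACC·BA·BA·AB·AB·ACC·BA·BA·AB·AB
    A ↦ BA
    B ↦ ACC
    C ↦ AB

A->BA, B->ACC, C->AB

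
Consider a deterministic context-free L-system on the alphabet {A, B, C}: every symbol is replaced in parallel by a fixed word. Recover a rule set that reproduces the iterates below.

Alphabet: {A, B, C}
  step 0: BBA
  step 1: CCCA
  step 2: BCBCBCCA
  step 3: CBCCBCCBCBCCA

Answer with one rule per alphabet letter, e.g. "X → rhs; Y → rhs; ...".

  step 2 ⇒ step 3: BCBCBCCA ⇒ C·BC·C·BC·C·BC·BC·CA
    A ↦ CA
    B ↦ C
    C ↦ BC

A->CA, B->C, C->BC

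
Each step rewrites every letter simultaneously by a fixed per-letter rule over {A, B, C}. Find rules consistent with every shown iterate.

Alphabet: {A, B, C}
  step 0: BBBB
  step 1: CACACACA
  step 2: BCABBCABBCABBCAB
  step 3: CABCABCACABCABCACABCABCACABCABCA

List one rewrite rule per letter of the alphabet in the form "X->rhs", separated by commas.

A->AB, B->CA, C->BC

  step 2 ⇒ step 3: BCABBCABBCABBCAB ⇒ CA·BC·AB·CA·CA·BC·AB·CA·CA·BC·AB·CA·CA·BC·AB·CA
    A ↦ AB
    B ↦ CA
    C ↦ BC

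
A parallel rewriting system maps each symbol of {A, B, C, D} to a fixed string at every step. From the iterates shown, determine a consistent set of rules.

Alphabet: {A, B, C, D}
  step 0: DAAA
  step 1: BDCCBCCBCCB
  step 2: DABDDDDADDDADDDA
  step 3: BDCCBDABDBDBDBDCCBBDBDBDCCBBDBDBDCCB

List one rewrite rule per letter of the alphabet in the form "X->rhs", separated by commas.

  step 2 ⇒ step 3: DABDDDDADDDADDDA ⇒ BD·CCB·DA·BD·BD·BD·BD·CCB·BD·BD·BD·CCB·BD·BD·BD·CCB
    A ↦ CCB
    B ↦ DA
    D ↦ BD
  step 1 ⇒ step 2: BDCCBCCBCCB ⇒ DA·BD·D·D·DA·D·D·DA·D·D·DA
    C ↦ D

A->CCB, B->DA, C->D, D->BD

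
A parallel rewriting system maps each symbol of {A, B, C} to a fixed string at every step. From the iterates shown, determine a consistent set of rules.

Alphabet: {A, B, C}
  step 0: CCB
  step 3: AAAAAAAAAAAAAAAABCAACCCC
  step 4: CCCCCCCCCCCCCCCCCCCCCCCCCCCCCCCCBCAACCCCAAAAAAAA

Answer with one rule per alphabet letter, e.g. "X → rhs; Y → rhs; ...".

  step 3 ⇒ step 4: AAAAAAAAAAAAAAAABCAACCCC ⇒ CC·CC·CC·CC·CC·CC·CC·CC·CC·CC·CC·CC·CC·CC·CC·CC·BC·AA·CC·CC·AA·AA·AA·AA
    A ↦ CC
    B ↦ BC
    C ↦ AA

A->CC, B->BC, C->AA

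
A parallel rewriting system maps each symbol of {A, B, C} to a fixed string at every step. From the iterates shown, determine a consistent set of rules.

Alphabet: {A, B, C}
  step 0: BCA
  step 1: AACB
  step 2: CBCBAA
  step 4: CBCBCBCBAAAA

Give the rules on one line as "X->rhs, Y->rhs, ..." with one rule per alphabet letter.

A->CB, B->A, C->A

  step 1 ⇒ step 2: AACB ⇒ CB·CB·A·A
    A ↦ CB
    B ↦ A
    C ↦ A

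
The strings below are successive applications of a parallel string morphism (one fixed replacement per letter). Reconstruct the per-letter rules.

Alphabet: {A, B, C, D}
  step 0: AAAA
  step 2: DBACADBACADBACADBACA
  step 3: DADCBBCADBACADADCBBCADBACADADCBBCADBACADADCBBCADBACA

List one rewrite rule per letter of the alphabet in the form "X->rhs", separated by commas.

  step 2 ⇒ step 3: DBACADBACADBACADBACA ⇒ DAD·CBB·CA·DBA·CA·DAD·CBB·CA·DBA·CA·DAD·CBB·CA·DBA·CA·DAD·CBB·CA·DBA·CA
    A ↦ CA
    B ↦ CBB
    C ↦ DBA
    D ↦ DAD

A->CA, B->CBB, C->DBA, D->DAD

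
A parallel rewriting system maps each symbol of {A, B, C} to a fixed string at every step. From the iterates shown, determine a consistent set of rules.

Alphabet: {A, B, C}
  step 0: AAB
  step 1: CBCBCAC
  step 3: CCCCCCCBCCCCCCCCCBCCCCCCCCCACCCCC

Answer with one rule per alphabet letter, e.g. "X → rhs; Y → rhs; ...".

  step 0 ⇒ step 1: AAB ⇒ CB·CB·CAC
    A ↦ CB
    B ↦ CAC
    C ↦ CC  (constrained at step 1)

A->CB, B->CAC, C->CC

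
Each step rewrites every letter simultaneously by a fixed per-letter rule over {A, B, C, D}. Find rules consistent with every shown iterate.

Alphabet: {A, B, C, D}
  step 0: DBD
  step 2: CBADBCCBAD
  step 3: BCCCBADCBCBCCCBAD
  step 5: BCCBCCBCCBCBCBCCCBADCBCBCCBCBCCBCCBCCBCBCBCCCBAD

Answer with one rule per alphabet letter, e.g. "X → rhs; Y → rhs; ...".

A->CB, B->C, C->BC, D->AD

  step 2 ⇒ step 3: CBADBCCBAD ⇒ BC·C·CB·AD·C·BC·BC·C·CB·AD
    A ↦ CB
    B ↦ C
    C ↦ BC
    D ↦ AD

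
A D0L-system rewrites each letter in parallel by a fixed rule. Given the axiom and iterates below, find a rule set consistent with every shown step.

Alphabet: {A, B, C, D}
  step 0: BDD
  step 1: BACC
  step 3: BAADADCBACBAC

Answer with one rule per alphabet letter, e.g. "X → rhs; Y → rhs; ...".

  step 0 ⇒ step 1: BDD ⇒ BA·C·C
    B ↦ BA
    D ↦ C
    A ↦ AD  (constrained at step 1)
    C ↦ BD  (constrained at step 1)

A->AD, B->BA, C->BD, D->C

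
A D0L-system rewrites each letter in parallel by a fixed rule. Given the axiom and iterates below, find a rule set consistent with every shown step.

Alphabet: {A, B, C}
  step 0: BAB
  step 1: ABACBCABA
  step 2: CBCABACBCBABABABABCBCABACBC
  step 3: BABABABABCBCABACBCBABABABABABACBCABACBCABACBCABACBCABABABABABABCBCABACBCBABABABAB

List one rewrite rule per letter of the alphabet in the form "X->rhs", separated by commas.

A->CBC, B->ABA, C->BAB

  step 2 ⇒ step 3: CBCABACBCBABABABABCBCABACBC ⇒ BAB·ABA·BAB·CBC·ABA·CBC·BAB·ABA·BAB·ABA·CBC·ABA·CBC·ABA·CBC·ABA·CBC·ABA·BAB·ABA·BAB·CBC·ABA·CBC·BAB·ABA·BAB
    A ↦ CBC
    B ↦ ABA
    C ↦ BAB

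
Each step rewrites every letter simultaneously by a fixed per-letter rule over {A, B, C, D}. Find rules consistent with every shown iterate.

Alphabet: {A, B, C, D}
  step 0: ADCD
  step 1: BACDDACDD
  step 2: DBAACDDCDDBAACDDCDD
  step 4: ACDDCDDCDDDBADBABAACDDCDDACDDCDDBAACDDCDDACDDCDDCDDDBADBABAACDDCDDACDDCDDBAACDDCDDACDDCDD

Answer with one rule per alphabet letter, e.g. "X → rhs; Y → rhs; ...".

  step 1 ⇒ step 2: BACDDACDD ⇒ D·BA·A·CDD·CDD·BA·A·CDD·CDD
    A ↦ BA
    B ↦ D
    C ↦ A
    D ↦ CDD

A->BA, B->D, C->A, D->CDD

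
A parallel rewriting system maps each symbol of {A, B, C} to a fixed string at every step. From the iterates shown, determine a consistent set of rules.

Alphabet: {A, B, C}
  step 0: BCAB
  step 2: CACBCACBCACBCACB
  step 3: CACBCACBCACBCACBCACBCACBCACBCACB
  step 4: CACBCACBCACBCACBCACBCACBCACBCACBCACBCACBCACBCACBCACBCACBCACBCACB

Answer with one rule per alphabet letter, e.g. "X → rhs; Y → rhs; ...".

A->CB, B->CB, C->CA

  step 3 ⇒ step 4: CACBCACBCACBCACBCACBCACBCACBCACB ⇒ CA·CB·CA·CB·CA·CB·CA·CB·CA·CB·CA·CB·CA·CB·CA·CB·CA·CB·CA·CB·CA·CB·CA·CB·CA·CB·CA·CB·CA·CB·CA·CB
    A ↦ CB
    B ↦ CB
    C ↦ CA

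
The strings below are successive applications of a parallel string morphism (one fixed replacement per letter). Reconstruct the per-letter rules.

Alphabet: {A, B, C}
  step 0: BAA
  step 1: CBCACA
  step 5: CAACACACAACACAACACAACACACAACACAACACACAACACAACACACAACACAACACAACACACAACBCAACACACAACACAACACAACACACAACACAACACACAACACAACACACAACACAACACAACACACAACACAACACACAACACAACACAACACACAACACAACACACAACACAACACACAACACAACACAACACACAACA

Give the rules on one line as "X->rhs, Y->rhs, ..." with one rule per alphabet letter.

  step 0 ⇒ step 1: BAA ⇒ CB·CA·CA
    A ↦ CA
    B ↦ CB
    C ↦ CAA  (constrained at step 1)

A->CA, B->CB, C->CAA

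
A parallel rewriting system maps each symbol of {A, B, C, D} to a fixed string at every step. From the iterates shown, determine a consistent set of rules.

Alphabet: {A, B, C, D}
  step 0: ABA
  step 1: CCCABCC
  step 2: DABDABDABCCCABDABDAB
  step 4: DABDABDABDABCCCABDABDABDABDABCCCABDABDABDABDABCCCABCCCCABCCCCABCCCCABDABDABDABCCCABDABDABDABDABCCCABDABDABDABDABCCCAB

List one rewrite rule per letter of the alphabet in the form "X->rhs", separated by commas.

A->CC, B->CAB, C->DAB, D->C

  step 1 ⇒ step 2: CCCABCC ⇒ DAB·DAB·DAB·CC·CAB·DAB·DAB
    A ↦ CC
    B ↦ CAB
    C ↦ DAB
    D ↦ C  (constrained at step 2)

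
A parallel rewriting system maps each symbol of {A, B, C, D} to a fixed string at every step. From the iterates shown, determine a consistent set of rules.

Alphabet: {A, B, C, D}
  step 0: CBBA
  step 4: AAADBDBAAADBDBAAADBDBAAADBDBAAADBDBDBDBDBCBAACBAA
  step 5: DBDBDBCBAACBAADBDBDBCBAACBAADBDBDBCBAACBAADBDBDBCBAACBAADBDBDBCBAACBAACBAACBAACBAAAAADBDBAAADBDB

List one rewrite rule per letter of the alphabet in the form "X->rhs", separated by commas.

  step 4 ⇒ step 5: AAADBDBAAADBDBAAADBDBAAADBDBAAADBDBDBDBDBCBAACBAA ⇒ DB·DB·DB·CB·AA·CB·AA·DB·DB·DB·CB·AA·CB·AA·DB·DB·DB·CB·AA·CB·AA·DB·DB·DB·CB·AA·CB·AA·DB·DB·DB·CB·AA·CB·AA·CB·AA·CB·AA·CB·AA·A·AA·DB·DB·A·AA·DB·DB
    A ↦ DB
    B ↦ AA
    C ↦ A
    D ↦ CB

A->DB, B->AA, C->A, D->CB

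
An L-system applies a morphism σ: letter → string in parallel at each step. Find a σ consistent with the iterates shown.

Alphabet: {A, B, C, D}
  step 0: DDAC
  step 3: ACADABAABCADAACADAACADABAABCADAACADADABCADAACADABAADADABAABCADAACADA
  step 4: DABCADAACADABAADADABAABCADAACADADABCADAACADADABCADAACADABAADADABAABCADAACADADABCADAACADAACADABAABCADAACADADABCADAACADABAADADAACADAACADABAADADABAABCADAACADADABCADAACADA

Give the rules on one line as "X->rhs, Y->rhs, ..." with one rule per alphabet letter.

  step 3 ⇒ step 4: ACADABAABCADAACADAACADABAABCADAACADADABCADAACADABAADADABAABCADAACADA ⇒ DA·BCA·DA·ACA·DA·BAA·DA·DA·BAA·BCA·DA·ACA·DA·DA·BCA·DA·ACA·DA·DA·BCA·DA·ACA·DA·BAA·DA·DA·BAA·BCA·DA·ACA·DA·DA·BCA·DA·ACA·DA·ACA·DA·BAA·BCA·DA·ACA·DA·DA·BCA·DA·ACA·DA·BAA·DA·DA·ACA·DA·ACA·DA·BAA·DA·DA·BAA·BCA·DA·ACA·DA·DA·BCA·DA·ACA·DA
    A ↦ DA
    B ↦ BAA
    C ↦ BCA
    D ↦ ACA

A->DA, B->BAA, C->BCA, D->ACA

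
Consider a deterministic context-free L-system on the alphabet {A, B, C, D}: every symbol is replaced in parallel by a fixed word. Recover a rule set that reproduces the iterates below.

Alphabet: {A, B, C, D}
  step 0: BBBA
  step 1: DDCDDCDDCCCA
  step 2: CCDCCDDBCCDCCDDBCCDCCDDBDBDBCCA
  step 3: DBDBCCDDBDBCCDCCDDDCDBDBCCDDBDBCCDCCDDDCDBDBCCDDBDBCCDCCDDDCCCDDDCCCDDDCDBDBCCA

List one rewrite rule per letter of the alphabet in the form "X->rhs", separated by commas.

A->CCA, B->DDC, C->DB, D->CCD

  step 2 ⇒ step 3: CCDCCDDBCCDCCDDBCCDCCDDBDBDBCCA ⇒ DB·DB·CCD·DB·DB·CCD·CCD·DDC·DB·DB·CCD·DB·DB·CCD·CCD·DDC·DB·DB·CCD·DB·DB·CCD·CCD·DDC·CCD·DDC·CCD·DDC·DB·DB·CCA
    A ↦ CCA
    B ↦ DDC
    C ↦ DB
    D ↦ CCD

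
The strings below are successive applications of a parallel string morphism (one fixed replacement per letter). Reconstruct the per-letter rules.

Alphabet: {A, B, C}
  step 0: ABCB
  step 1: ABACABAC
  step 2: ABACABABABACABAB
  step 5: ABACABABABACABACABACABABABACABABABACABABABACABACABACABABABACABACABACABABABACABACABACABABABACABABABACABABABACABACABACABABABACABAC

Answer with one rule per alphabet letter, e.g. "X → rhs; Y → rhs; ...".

  step 1 ⇒ step 2: ABACABAC ⇒ AB·AC·AB·AB·AB·AC·AB·AB
    A ↦ AB
    B ↦ AC
    C ↦ AB

A->AB, B->AC, C->AB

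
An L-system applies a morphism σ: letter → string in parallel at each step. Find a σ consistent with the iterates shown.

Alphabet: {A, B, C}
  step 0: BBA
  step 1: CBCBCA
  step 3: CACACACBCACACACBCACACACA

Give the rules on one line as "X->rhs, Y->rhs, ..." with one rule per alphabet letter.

  step 0 ⇒ step 1: BBA ⇒ CB·CB·CA
    A ↦ CA
    B ↦ CB
    C ↦ CA  (constrained at step 1)

A->CA, B->CB, C->CA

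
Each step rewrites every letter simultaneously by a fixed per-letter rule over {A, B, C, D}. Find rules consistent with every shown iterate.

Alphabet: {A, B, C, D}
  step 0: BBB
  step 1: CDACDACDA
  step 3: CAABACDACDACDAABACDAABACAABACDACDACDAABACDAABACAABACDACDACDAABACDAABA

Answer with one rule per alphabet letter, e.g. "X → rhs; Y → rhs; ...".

  step 0 ⇒ step 1: BBB ⇒ CDA·CDA·CDA
    B ↦ CDA
    A ↦ ABA  (constrained at step 1)
    C ↦ CA  (constrained at step 1)
    D ↦ BBB  (constrained at step 1)

A->ABA, B->CDA, C->CA, D->BBB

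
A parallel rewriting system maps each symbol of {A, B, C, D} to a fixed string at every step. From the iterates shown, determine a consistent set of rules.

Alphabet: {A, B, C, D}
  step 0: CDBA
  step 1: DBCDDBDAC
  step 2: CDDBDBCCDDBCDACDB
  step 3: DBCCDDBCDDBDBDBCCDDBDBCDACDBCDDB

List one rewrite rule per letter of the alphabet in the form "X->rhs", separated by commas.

  step 2 ⇒ step 3: CDDBDBCCDDBCDACDB ⇒ DB·C·C·DDB·C·DDB·DB·DB·C·C·DDB·DB·C·DAC·DB·C·DDB
    A ↦ DAC
    B ↦ DDB
    C ↦ DB
    D ↦ C

A->DAC, B->DDB, C->DB, D->C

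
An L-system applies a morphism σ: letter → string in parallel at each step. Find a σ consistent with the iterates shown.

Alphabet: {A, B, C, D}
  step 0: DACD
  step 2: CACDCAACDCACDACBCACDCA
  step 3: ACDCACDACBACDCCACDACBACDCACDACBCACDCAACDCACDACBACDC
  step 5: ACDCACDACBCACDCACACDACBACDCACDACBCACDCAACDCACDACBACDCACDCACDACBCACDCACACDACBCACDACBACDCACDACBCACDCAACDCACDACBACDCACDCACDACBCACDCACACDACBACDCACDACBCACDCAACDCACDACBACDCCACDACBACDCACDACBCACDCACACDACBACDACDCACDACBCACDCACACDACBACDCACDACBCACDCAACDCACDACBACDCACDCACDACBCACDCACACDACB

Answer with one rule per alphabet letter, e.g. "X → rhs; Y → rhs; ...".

A->C, B->CA, C->ACD, D->ACB

  step 2 ⇒ step 3: CACDCAACDCACDACBCACDCA ⇒ ACD·C·ACD·ACB·ACD·C·C·ACD·ACB·ACD·C·ACD·ACB·C·ACD·CA·ACD·C·ACD·ACB·ACD·C
    A ↦ C
    B ↦ CA
    C ↦ ACD
    D ↦ ACB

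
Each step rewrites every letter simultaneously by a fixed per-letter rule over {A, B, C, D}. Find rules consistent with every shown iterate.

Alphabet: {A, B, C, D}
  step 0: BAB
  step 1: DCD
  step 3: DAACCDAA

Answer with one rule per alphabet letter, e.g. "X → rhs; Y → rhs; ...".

A->C, B->D, C->AA, D->BC

  step 0 ⇒ step 1: BAB ⇒ D·C·D
    A ↦ C
    B ↦ D
    C ↦ AA  (constrained at step 1)
    D ↦ BC  (constrained at step 1)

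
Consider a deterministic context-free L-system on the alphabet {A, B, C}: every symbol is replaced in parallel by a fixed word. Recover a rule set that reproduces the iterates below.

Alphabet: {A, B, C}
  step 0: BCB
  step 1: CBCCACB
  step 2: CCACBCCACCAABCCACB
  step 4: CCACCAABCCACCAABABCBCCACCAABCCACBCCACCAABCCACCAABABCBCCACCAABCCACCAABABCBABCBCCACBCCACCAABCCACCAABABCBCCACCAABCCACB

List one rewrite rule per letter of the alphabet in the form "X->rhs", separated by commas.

A->AB, B->CB, C->CCA

  step 1 ⇒ step 2: CBCCACB ⇒ CCA·CB·CCA·CCA·AB·CCA·CB
    A ↦ AB
    B ↦ CB
    C ↦ CCA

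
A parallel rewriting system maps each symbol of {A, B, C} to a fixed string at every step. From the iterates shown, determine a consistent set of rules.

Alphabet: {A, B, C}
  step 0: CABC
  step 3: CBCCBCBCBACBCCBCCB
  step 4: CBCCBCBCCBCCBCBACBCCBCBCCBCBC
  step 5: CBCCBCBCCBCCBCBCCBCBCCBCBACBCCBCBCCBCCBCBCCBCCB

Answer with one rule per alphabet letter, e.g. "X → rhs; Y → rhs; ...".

A->BA, B->C, C->CB

  step 4 ⇒ step 5: CBCCBCBCCBCCBCBACBCCBCBCCBCBC ⇒ CB·C·CB·CB·C·CB·C·CB·CB·C·CB·CB·C·CB·C·BA·CB·C·CB·CB·C·CB·C·CB·CB·C·CB·C·CB
    A ↦ BA
    B ↦ C
    C ↦ CB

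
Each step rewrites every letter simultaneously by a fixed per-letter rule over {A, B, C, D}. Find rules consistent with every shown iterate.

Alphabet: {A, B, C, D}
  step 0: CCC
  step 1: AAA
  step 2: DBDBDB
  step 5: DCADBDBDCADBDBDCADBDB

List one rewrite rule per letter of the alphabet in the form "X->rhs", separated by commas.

A->DB, B->C, C->A, D->DC

  step 1 ⇒ step 2: AAA ⇒ DB·DB·DB
    A ↦ DB
    B ↦ C  (constrained at step 2)
  step 0 ⇒ step 1: CCC ⇒ A·A·A
    C ↦ A
    D ↦ DC  (constrained at step 2)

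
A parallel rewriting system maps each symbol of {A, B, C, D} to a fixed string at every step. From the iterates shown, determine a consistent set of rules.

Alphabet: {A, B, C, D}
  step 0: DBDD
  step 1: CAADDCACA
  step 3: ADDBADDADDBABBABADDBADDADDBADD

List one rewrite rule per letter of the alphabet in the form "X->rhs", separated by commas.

  step 0 ⇒ step 1: DBDD ⇒ CA·ADD·CA·CA
    B ↦ ADD
    D ↦ CA
    A ↦ B  (constrained at step 1)
    C ↦ BA  (constrained at step 1)

A->B, B->ADD, C->BA, D->CA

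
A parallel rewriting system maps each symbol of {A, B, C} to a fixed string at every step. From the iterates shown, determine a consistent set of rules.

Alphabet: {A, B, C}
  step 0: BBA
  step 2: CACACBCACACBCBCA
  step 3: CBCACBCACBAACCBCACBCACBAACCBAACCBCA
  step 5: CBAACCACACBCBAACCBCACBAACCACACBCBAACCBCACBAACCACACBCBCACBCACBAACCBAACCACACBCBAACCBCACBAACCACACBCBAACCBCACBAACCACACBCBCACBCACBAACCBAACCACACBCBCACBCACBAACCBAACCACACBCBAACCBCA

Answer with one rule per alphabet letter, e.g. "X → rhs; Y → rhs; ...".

A->CA, B->AAC, C->CB

  step 2 ⇒ step 3: CACACBCACACBCBCA ⇒ CB·CA·CB·CA·CB·AAC·CB·CA·CB·CA·CB·AAC·CB·AAC·CB·CA
    A ↦ CA
    B ↦ AAC
    C ↦ CB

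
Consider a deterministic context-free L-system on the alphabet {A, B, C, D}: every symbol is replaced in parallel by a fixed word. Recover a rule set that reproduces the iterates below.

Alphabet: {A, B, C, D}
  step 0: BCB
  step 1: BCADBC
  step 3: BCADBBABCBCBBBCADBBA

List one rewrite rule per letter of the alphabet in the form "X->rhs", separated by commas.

A->BB, B->BC, C->AD, D->A

  step 0 ⇒ step 1: BCB ⇒ BC·AD·BC
    B ↦ BC
    C ↦ AD
    A ↦ BB  (constrained at step 1)
    D ↦ A  (constrained at step 1)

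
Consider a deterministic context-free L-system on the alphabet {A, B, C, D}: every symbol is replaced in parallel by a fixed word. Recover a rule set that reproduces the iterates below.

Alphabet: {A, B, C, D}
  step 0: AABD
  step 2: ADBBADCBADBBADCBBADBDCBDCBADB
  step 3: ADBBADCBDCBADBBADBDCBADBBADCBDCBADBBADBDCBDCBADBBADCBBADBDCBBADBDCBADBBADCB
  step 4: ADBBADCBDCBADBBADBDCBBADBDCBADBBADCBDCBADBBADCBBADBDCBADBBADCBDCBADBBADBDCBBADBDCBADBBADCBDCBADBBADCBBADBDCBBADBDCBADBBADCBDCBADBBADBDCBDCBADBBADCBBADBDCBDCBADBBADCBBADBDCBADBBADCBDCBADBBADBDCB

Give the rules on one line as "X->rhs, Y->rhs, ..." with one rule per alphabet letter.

A->ADB, B->DCB, C->DB, D->BA

  step 3 ⇒ step 4: ADBBADCBDCBADBBADBDCBADBBADCBDCBADBBADBDCBDCBADBBADCBBADBDCBBADBDCBADBBADCB ⇒ ADB·BA·DCB·DCB·ADB·BA·DB·DCB·BA·DB·DCB·ADB·BA·DCB·DCB·ADB·BA·DCB·BA·DB·DCB·ADB·BA·DCB·DCB·ADB·BA·DB·DCB·BA·DB·DCB·ADB·BA·DCB·DCB·ADB·BA·DCB·BA·DB·DCB·BA·DB·DCB·ADB·BA·DCB·DCB·ADB·BA·DB·DCB·DCB·ADB·BA·DCB·BA·DB·DCB·DCB·ADB·BA·DCB·BA·DB·DCB·ADB·BA·DCB·DCB·ADB·BA·DB·DCB
    A ↦ ADB
    B ↦ DCB
    C ↦ DB
    D ↦ BA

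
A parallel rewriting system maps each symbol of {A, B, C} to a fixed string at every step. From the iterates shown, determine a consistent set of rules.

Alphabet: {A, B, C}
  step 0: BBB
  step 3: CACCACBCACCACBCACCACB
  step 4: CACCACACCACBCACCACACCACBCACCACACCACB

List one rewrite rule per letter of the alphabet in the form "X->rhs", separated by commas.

  step 3 ⇒ step 4: CACCACBCACCACBCACCACB ⇒ CA·C·CA·CA·C·CA·CB·CA·C·CA·CA·C·CA·CB·CA·C·CA·CA·C·CA·CB
    A ↦ C
    B ↦ CB
    C ↦ CA

A->C, B->CB, C->CA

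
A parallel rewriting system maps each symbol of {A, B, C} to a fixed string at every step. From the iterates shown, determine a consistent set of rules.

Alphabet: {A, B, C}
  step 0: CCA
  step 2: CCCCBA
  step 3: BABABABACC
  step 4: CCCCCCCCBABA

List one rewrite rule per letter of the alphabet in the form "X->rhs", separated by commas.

  step 3 ⇒ step 4: BABABABACC ⇒ C·C·C·C·C·C·C·C·BA·BA
    A ↦ C
    B ↦ C
    C ↦ BA

A->C, B->C, C->BA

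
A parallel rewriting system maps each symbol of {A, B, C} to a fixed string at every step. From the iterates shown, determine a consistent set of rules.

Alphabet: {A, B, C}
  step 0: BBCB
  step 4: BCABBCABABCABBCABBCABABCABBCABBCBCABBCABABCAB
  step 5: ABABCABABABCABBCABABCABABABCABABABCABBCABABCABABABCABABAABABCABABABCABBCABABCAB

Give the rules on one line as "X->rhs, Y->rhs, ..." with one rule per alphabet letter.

  step 4 ⇒ step 5: BCABBCABABCABBCABBCABABCABBCABBCBCABBCABABCAB ⇒ AB·A·BC·AB·AB·A·BC·AB·BC·AB·A·BC·AB·AB·A·BC·AB·AB·A·BC·AB·BC·AB·A·BC·AB·AB·A·BC·AB·AB·A·AB·A·BC·AB·AB·A·BC·AB·BC·AB·A·BC·AB
    A ↦ BC
    B ↦ AB
    C ↦ A

A->BC, B->AB, C->A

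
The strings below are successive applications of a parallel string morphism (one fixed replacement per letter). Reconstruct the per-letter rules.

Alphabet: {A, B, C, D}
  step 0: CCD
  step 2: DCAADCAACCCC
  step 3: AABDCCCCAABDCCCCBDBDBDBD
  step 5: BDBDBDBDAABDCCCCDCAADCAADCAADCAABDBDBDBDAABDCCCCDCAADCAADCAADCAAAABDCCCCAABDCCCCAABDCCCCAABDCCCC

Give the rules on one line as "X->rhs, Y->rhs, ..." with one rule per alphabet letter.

A->CC, B->DC, C->BD, D->AA

  step 2 ⇒ step 3: DCAADCAACCCC ⇒ AA·BD·CC·CC·AA·BD·CC·CC·BD·BD·BD·BD
    A ↦ CC
    C ↦ BD
    D ↦ AA
    B ↦ DC  (constrained at step 3)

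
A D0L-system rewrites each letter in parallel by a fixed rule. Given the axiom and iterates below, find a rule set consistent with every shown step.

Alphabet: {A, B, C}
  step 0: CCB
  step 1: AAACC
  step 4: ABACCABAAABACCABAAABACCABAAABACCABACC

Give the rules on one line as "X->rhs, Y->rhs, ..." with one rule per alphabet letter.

A->AB, B->ACC, C->A

  step 0 ⇒ step 1: CCB ⇒ A·A·ACC
    B ↦ ACC
    C ↦ A
    A ↦ AB  (constrained at step 1)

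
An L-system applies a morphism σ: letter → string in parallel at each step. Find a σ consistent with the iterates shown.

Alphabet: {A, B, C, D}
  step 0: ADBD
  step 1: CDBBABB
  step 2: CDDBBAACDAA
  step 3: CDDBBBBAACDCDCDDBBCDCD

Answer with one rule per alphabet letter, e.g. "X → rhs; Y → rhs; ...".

  step 2 ⇒ step 3: CDDBBAACDAA ⇒ CDD·BB·BB·A·A·CD·CD·CDD·BB·CD·CD
    A ↦ CD
    B ↦ A
    C ↦ CDD
    D ↦ BB

A->CD, B->A, C->CDD, D->BB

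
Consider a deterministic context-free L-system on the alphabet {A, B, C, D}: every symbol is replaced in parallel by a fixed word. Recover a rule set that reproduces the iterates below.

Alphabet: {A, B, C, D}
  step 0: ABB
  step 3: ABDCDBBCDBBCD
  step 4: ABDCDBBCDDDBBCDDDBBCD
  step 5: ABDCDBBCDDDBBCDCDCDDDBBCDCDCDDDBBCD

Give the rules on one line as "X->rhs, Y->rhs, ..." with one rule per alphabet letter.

  step 4 ⇒ step 5: ABDCDBBCDDDBBCDDDBBCD ⇒ AB·D·CD·BB·CD·D·D·BB·CD·CD·CD·D·D·BB·CD·CD·CD·D·D·BB·CD
    A ↦ AB
    B ↦ D
    C ↦ BB
    D ↦ CD

A->AB, B->D, C->BB, D->CD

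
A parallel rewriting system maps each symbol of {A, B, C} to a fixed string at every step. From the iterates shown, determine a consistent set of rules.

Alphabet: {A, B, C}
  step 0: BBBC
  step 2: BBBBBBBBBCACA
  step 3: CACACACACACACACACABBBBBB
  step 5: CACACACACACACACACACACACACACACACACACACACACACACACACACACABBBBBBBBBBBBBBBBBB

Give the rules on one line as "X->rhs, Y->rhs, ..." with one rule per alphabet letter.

  step 2 ⇒ step 3: BBBBBBBBBCACA ⇒ CA·CA·CA·CA·CA·CA·CA·CA·CA·BB·B·BB·B
    A ↦ B
    B ↦ CA
    C ↦ BB

A->B, B->CA, C->BB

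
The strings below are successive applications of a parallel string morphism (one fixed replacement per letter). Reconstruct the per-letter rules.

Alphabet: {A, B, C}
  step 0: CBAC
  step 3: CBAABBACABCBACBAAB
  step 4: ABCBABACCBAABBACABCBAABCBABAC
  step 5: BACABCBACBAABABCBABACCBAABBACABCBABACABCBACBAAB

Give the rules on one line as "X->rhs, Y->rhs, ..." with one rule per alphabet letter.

A->BA, B->C, C->AB

  step 4 ⇒ step 5: ABCBABACCBAABBACABCBAABCBABAC ⇒ BA·C·AB·C·BA·C·BA·AB·AB·C·BA·BA·C·C·BA·AB·BA·C·AB·C·BA·BA·C·AB·C·BA·C·BA·AB
    A ↦ BA
    B ↦ C
    C ↦ AB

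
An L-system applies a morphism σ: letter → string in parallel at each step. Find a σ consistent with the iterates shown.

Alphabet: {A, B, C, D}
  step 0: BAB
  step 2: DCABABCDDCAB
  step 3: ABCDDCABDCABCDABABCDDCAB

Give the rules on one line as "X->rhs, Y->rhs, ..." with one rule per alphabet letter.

A->DC, B->AB, C->CD, D->AB

  step 2 ⇒ step 3: DCABABCDDCAB ⇒ AB·CD·DC·AB·DC·AB·CD·AB·AB·CD·DC·AB
    A ↦ DC
    B ↦ AB
    C ↦ CD
    D ↦ AB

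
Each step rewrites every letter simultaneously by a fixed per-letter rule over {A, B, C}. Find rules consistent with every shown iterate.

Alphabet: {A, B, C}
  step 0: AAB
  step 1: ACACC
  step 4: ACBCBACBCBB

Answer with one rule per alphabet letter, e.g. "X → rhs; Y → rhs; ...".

  step 0 ⇒ step 1: AAB ⇒ AC·AC·C
    A ↦ AC
    B ↦ C
    C ↦ B  (constrained at step 1)

A->AC, B->C, C->B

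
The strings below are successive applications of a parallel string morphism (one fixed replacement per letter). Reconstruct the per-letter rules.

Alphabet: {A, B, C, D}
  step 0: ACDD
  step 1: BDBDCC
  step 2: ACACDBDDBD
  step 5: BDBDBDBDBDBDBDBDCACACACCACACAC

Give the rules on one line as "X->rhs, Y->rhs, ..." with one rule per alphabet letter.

A->B, B->A, C->DBD, D->C

  step 1 ⇒ step 2: BDBDCC ⇒ A·C·A·C·DBD·DBD
    B ↦ A
    C ↦ DBD
    D ↦ C
  step 0 ⇒ step 1: ACDD ⇒ B·DBD·C·C
    A ↦ B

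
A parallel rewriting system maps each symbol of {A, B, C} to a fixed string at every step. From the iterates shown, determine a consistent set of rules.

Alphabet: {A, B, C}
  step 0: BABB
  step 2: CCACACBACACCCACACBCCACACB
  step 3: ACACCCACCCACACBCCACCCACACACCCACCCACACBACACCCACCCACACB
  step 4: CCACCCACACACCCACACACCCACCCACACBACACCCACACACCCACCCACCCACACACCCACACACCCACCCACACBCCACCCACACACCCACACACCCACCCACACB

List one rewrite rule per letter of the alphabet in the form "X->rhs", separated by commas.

A->CC, B->ACB, C->AC

  step 3 ⇒ step 4: ACACCCACCCACACBCCACCCACACACCCACCCACACBACACCCACCCACACB ⇒ CC·AC·CC·AC·AC·AC·CC·AC·AC·AC·CC·AC·CC·AC·ACB·AC·AC·CC·AC·AC·AC·CC·AC·CC·AC·CC·AC·AC·AC·CC·AC·AC·AC·CC·AC·CC·AC·ACB·CC·AC·CC·AC·AC·AC·CC·AC·AC·AC·CC·AC·CC·AC·ACB
    A ↦ CC
    B ↦ ACB
    C ↦ AC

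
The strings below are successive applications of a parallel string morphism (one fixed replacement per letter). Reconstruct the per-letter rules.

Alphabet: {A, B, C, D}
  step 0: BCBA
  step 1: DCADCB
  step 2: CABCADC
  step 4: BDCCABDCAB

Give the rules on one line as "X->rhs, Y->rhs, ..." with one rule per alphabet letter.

  step 1 ⇒ step 2: DCADCB ⇒ C·A·B·C·A·DC
    A ↦ B
    B ↦ DC
    C ↦ A
    D ↦ C

A->B, B->DC, C->A, D->C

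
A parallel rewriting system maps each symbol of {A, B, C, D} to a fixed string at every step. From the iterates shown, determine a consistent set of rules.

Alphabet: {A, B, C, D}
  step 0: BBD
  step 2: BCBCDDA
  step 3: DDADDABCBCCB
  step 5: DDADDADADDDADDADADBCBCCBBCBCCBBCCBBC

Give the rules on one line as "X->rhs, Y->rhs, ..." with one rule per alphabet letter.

A->CB, B->D, C->DA, D->BC

  step 2 ⇒ step 3: BCBCDDA ⇒ D·DA·D·DA·BC·BC·CB
    A ↦ CB
    B ↦ D
    C ↦ DA
    D ↦ BC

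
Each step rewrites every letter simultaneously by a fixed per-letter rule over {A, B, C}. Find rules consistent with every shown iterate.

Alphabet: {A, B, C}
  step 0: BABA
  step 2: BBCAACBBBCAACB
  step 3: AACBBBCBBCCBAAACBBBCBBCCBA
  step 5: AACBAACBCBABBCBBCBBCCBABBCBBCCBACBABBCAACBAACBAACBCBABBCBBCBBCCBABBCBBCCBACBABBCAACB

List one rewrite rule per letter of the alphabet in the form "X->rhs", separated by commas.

  step 2 ⇒ step 3: BBCAACBBBCAACB ⇒ A·A·CB·BBC·BBC·CB·A·A·A·CB·BBC·BBC·CB·A
    A ↦ BBC
    B ↦ A
    C ↦ CB

A->BBC, B->A, C->CB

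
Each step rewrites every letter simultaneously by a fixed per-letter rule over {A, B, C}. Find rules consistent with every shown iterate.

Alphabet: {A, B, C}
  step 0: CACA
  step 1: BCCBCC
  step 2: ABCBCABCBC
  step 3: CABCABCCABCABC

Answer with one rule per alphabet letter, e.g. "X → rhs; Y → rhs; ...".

A->C, B->A, C->BC

  step 2 ⇒ step 3: ABCBCABCBC ⇒ C·A·BC·A·BC·C·A·BC·A·BC
    A ↦ C
    B ↦ A
    C ↦ BC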